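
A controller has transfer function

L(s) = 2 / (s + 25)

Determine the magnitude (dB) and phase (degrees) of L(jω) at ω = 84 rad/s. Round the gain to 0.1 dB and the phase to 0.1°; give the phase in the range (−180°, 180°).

At s = jω = j84:
pole (s+25): 25 + j84 → |·| = √(25²+84²) = √7681 ≈ 87.641, ∠ = arctan(84/25) ≈ 73.43°
|L| = 2 / 87.641 ≈ 0.02282
Gain = 20 log₁₀(0.02282) ≈ -32.83 dB
∠L = 0.00° − 73.43° = -73.43°

-32.8 dB, -73.4°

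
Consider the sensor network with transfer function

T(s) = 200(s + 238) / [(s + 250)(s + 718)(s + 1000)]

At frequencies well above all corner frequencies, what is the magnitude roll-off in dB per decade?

-40 dB/decade

Each pole contributes −20 dB/decade at high frequency; each zero contributes +20 dB/decade.
Net: 1 zero(s) − 3 pole(s) → -40 dB/decade.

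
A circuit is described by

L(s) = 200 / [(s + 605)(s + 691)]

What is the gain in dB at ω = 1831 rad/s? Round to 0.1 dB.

-85.5 dB

At s = jω = j1831:
pole (s+605): 605 + j1831 → |·| = √(605²+1831²) = √3718586 ≈ 1928.4, ∠ = arctan(1831/605) ≈ 71.72°
pole (s+691): 691 + j1831 → |·| = √(691²+1831²) = √3830042 ≈ 1957, ∠ = arctan(1831/691) ≈ 69.32°
|L| = 200 / 3.7739e+06 ≈ 5.2996e-05
Gain = 20 log₁₀(5.2996e-05) ≈ -85.52 dB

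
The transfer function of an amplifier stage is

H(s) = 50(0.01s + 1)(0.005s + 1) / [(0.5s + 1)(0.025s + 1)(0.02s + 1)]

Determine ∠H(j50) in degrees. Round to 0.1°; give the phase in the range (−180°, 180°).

-143.4°

At ω = 50 rad/s:
zero (1 + j50·0.01) = 1 + j0.5 → |·| ≈ 1.118, ∠ ≈ 26.57°
zero (1 + j50·0.005) = 1 + j0.25 → |·| ≈ 1.0308, ∠ ≈ 14.04°
pole (1 + j50·0.5) = 1 + j25 → |·| ≈ 25.02, ∠ ≈ 87.71°
pole (1 + j50·0.025) = 1 + j1.25 → |·| ≈ 1.6008, ∠ ≈ 51.34°
pole (1 + j50·0.02) = 1 + j1 → |·| ≈ 1.4142, ∠ ≈ 45.00°
∠H = (26.57° + 14.04°) − (87.71° + 51.34° + 45.00°) = -143.44°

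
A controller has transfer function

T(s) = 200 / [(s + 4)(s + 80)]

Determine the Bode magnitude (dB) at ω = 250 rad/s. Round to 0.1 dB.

-50.3 dB

At s = jω = j250:
pole (s+4): 4 + j250 → |·| = √(4²+250²) = √62516 ≈ 250.03, ∠ = arctan(250/4) ≈ 89.08°
pole (s+80): 80 + j250 → |·| = √(80²+250²) = √68900 ≈ 262.49, ∠ = arctan(250/80) ≈ 72.26°
|T| = 200 / 65630 ≈ 0.0030474
Gain = 20 log₁₀(0.0030474) ≈ -50.32 dB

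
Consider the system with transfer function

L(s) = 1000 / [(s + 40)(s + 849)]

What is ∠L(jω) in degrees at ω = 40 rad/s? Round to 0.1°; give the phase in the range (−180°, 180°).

-47.7°

At s = jω = j40:
pole (s+40): 40 + j40 → |·| = √(40²+40²) = √3200 ≈ 56.569, ∠ = arctan(40/40) ≈ 45.00°
pole (s+849): 849 + j40 → |·| = √(849²+40²) = √722401 ≈ 849.94, ∠ = arctan(40/849) ≈ 2.70°
∠L = 0.00° − 47.70° = -47.70°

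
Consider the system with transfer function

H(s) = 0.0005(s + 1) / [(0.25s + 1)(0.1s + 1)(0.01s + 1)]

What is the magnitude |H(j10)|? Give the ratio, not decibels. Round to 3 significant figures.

At ω = 10 rad/s:
zero (1 + j10·1) = 1 + j10 → |·| ≈ 10.05, ∠ ≈ 84.29°
pole (1 + j10·0.25) = 1 + j2.5 → |·| ≈ 2.6926, ∠ ≈ 68.20°
pole (1 + j10·0.1) = 1 + j1 → |·| ≈ 1.4142, ∠ ≈ 45.00°
pole (1 + j10·0.01) = 1 + j0.1 → |·| ≈ 1.005, ∠ ≈ 5.71°
|H| = 0.0005 · 10.05 / (2.6926 · 1.4142 · 1.005) ≈ 0.0013131

0.00131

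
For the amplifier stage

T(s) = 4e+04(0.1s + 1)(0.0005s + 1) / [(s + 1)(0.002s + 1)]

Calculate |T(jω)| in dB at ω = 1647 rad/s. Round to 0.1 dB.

At ω = 1647 rad/s:
zero (1 + j1647·0.1) = 1 + j164.7 → |·| ≈ 164.7, ∠ ≈ 89.65°
zero (1 + j1647·0.0005) = 1 + j0.8235 → |·| ≈ 1.2954, ∠ ≈ 39.47°
pole (1 + j1647·1) = 1 + j1647 → |·| ≈ 1647, ∠ ≈ 89.97°
pole (1 + j1647·0.002) = 1 + j3.294 → |·| ≈ 3.4424, ∠ ≈ 73.11°
|T| = 4e+04 · 164.7 · 1.2954 / (1647 · 3.4424) ≈ 1505.2
Gain = 20 log₁₀(1505.2) ≈ 63.55 dB

63.6 dB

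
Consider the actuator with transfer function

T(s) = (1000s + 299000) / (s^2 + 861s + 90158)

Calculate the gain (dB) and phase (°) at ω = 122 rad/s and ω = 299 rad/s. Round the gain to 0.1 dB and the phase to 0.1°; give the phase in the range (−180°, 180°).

Substitute s = j122:
Numerator: 1000(j122) + 299000 = 299000 + j122000
Denominator: (j122)^2 + 861(j122) + 90158 = 75274 + j105042
|N| = √(299000² + 122000²) ≈ 3.2293e+05, ∠N ≈ 22.20°
|D| = √(75274² + 105042²) ≈ 1.2923e+05, ∠D ≈ 54.37°
|T| = 3.2293e+05 / 1.2923e+05 ≈ 2.4989
Gain = 20 log₁₀(2.4989) ≈ 7.95 dB
∠T = 22.20° − 54.37° = -32.17°

Substitute s = j299:
Numerator: 1000(j299) + 299000 = 299000 + j299000
Denominator: (j299)^2 + 861(j299) + 90158 = 757 + j257439
|N| = √(299000² + 299000²) ≈ 4.2285e+05, ∠N ≈ 45.00°
|D| = √(757² + 257439²) ≈ 2.5744e+05, ∠D ≈ 89.83°
|T| = 4.2285e+05 / 2.5744e+05 ≈ 1.6425
Gain = 20 log₁₀(1.6425) ≈ 4.31 dB
∠T = 45.00° − 89.83° = -44.83°

ω = 122: 8.0 dB, -32.2°; ω = 299: 4.3 dB, -44.8°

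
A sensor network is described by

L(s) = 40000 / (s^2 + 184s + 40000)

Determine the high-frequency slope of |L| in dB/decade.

-40 dB/decade

Each pole contributes −20 dB/decade at high frequency; each zero contributes +20 dB/decade.
Net: 0 zero(s) − 2 pole(s) → -40 dB/decade.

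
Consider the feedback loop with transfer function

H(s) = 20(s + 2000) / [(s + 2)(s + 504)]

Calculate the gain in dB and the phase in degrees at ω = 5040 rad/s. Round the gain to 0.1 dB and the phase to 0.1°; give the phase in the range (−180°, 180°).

-47.4 dB, -105.9°

At s = jω = j5040:
zero (s+2000): 2000 + j5040 → |·| = √(2000²+5040²) = √29401600 ≈ 5422.3, ∠ = arctan(5040/2000) ≈ 68.36°
pole (s+2): 2 + j5040 → |·| = √(2²+5040²) = √25401604 ≈ 5040, ∠ = arctan(5040/2) ≈ 89.98°
pole (s+504): 504 + j5040 → |·| = √(504²+5040²) = √25655616 ≈ 5065.1, ∠ = arctan(5040/504) ≈ 84.29°
|H| = 20 · 5422.3 / 2.5528e+07 ≈ 0.0042481
Gain = 20 log₁₀(0.0042481) ≈ -47.44 dB
∠H = 68.36° − 174.27° = -105.91°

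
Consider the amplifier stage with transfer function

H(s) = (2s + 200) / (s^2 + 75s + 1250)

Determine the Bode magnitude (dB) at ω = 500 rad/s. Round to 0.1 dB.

-47.8 dB

Substitute s = j500:
Numerator: 2(j500) + 200 = 200 + j1000
Denominator: (j500)^2 + 75(j500) + 1250 = -248750 + j37500
|N| = √(200² + 1000²) ≈ 1019.8, ∠N ≈ 78.69°
|D| = √(248750² + 37500²) ≈ 2.5156e+05, ∠D ≈ 171.43°
|H| = 1019.8 / 2.5156e+05 ≈ 0.0040539
Gain = 20 log₁₀(0.0040539) ≈ -47.84 dB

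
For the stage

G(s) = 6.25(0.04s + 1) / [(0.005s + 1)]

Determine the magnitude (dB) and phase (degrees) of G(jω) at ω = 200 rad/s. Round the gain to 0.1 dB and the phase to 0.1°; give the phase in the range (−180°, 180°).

31.0 dB, 37.9°

At ω = 200 rad/s:
zero (1 + j200·0.04) = 1 + j8 → |·| ≈ 8.0623, ∠ ≈ 82.87°
pole (1 + j200·0.005) = 1 + j1 → |·| ≈ 1.4142, ∠ ≈ 45.00°
|G| = 6.25 · 8.0623 / (1.4142) ≈ 35.631
Gain = 20 log₁₀(35.631) ≈ 31.04 dB
∠G = (82.87°) − (45.00°) = 37.87°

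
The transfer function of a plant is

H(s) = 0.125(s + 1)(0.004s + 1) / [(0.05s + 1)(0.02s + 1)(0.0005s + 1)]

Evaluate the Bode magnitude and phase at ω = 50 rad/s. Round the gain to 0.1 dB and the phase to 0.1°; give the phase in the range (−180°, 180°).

4.5 dB, -14.5°

At ω = 50 rad/s:
zero (1 + j50·1) = 1 + j50 → |·| ≈ 50.01, ∠ ≈ 88.85°
zero (1 + j50·0.004) = 1 + j0.2 → |·| ≈ 1.0198, ∠ ≈ 11.31°
pole (1 + j50·0.05) = 1 + j2.5 → |·| ≈ 2.6926, ∠ ≈ 68.20°
pole (1 + j50·0.02) = 1 + j1 → |·| ≈ 1.4142, ∠ ≈ 45.00°
pole (1 + j50·0.0005) = 1 + j0.025 → |·| ≈ 1.0003, ∠ ≈ 1.43°
|H| = 0.125 · 50.01 · 1.0198 / (2.6926 · 1.4142 · 1.0003) ≈ 1.6737
Gain = 20 log₁₀(1.6737) ≈ 4.47 dB
∠H = (88.85° + 11.31°) − (68.20° + 45.00° + 1.43°) = -14.47°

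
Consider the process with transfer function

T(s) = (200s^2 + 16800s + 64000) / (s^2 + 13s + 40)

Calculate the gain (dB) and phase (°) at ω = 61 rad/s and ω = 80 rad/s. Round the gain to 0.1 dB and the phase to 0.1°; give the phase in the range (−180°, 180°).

ω = 61: 50.3 dB, -44.3°; ω = 80: 49.0 dB, -38.6°

Substitute s = j61:
Numerator: 200(j61)^2 + 16800(j61) + 64000 = -680200 + j1024800
Denominator: (j61)^2 + 13(j61) + 40 = -3681 + j793
|N| = √(680200² + 1024800²) ≈ 1.23e+06, ∠N ≈ 123.57°
|D| = √(3681² + 793²) ≈ 3765.4, ∠D ≈ 167.84°
|T| = 1.23e+06 / 3765.4 ≈ 326.66
Gain = 20 log₁₀(326.66) ≈ 50.28 dB
∠T = 123.57° − 167.84° = -44.27°

Substitute s = j80:
Numerator: 200(j80)^2 + 16800(j80) + 64000 = -1216000 + j1344000
Denominator: (j80)^2 + 13(j80) + 40 = -6360 + j1040
|N| = √(1216000² + 1344000²) ≈ 1.8125e+06, ∠N ≈ 132.14°
|D| = √(6360² + 1040²) ≈ 6444.5, ∠D ≈ 170.71°
|T| = 1.8125e+06 / 6444.5 ≈ 281.25
Gain = 20 log₁₀(281.25) ≈ 48.98 dB
∠T = 132.14° − 170.71° = -38.57°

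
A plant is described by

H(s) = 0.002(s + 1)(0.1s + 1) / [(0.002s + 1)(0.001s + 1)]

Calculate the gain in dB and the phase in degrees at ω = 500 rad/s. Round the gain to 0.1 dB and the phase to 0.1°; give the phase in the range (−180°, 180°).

30.0 dB, 107.2°

At ω = 500 rad/s:
zero (1 + j500·1) = 1 + j500 → |·| ≈ 500, ∠ ≈ 89.89°
zero (1 + j500·0.1) = 1 + j50 → |·| ≈ 50.01, ∠ ≈ 88.85°
pole (1 + j500·0.002) = 1 + j1 → |·| ≈ 1.4142, ∠ ≈ 45.00°
pole (1 + j500·0.001) = 1 + j0.5 → |·| ≈ 1.118, ∠ ≈ 26.57°
|H| = 0.002 · 500 · 50.01 / (1.4142 · 1.118) ≈ 31.63
Gain = 20 log₁₀(31.63) ≈ 30.00 dB
∠H = (89.89° + 88.85°) − (45.00° + 26.57°) = 107.17°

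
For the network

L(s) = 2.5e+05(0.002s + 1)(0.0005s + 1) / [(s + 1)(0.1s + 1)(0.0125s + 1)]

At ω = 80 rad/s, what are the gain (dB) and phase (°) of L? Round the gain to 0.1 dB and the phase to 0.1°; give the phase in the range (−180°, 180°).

48.9 dB, 154.2°

At ω = 80 rad/s:
zero (1 + j80·0.002) = 1 + j0.16 → |·| ≈ 1.0127, ∠ ≈ 9.09°
zero (1 + j80·0.0005) = 1 + j0.04 → |·| ≈ 1.0008, ∠ ≈ 2.29°
pole (1 + j80·1) = 1 + j80 → |·| ≈ 80.006, ∠ ≈ 89.28°
pole (1 + j80·0.1) = 1 + j8 → |·| ≈ 8.0623, ∠ ≈ 82.87°
pole (1 + j80·0.0125) = 1 + j1 → |·| ≈ 1.4142, ∠ ≈ 45.00°
|L| = 2.5e+05 · 1.0127 · 1.0008 / (80.006 · 8.0623 · 1.4142) ≈ 277.76
Gain = 20 log₁₀(277.76) ≈ 48.87 dB
∠L = (9.09° + 2.29°) − (89.28° + 82.87° + 45.00°) = -205.77° ≡ 154.23° (principal value)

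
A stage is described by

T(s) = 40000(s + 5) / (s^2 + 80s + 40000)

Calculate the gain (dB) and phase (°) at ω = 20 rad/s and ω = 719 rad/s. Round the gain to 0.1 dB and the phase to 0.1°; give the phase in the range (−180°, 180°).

At s = jω = j20:
zero (s+5): 5 + j20 → |·| = √(5²+20²) = √425 ≈ 20.616, ∠ = arctan(20/5) ≈ 75.96°
quadratic: (j20)² + 80·j20 + 40000 = 39600 + j1600 → |·| ≈ 39632, ∠ ≈ 2.31°
|T| = 40000 · 20.616 / 39632 ≈ 20.807
Gain = 20 log₁₀(20.807) ≈ 26.36 dB
∠T = 75.96° − 2.31° = 73.65°

At s = jω = j719:
zero (s+5): 5 + j719 → |·| = √(5²+719²) = √516986 ≈ 719.02, ∠ = arctan(719/5) ≈ 89.60°
quadratic: (j719)² + 80·j719 + 40000 = -476961 + j57520 → |·| ≈ 4.8042e+05, ∠ ≈ 173.12°
|T| = 40000 · 719.02 / 4.8042e+05 ≈ 59.866
Gain = 20 log₁₀(59.866) ≈ 35.54 dB
∠T = 89.60° − 173.12° = -83.52°

ω = 20: 26.4 dB, 73.7°; ω = 719: 35.5 dB, -83.5°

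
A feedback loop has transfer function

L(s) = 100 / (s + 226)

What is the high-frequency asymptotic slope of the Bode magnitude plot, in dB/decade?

Each pole contributes −20 dB/decade at high frequency; each zero contributes +20 dB/decade.
Net: 0 zero(s) − 1 pole(s) → -20 dB/decade.

-20 dB/decade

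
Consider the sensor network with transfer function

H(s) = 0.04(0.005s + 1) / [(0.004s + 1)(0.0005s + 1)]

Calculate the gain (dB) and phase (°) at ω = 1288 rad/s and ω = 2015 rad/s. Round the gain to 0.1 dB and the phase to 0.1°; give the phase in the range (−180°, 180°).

ω = 1288: -27.6 dB, -30.6°; ω = 2015: -29.1 dB, -43.8°

At ω = 1288 rad/s:
zero (1 + j1288·0.005) = 1 + j6.44 → |·| ≈ 6.5172, ∠ ≈ 81.17°
pole (1 + j1288·0.004) = 1 + j5.152 → |·| ≈ 5.2482, ∠ ≈ 79.02°
pole (1 + j1288·0.0005) = 1 + j0.644 → |·| ≈ 1.1894, ∠ ≈ 32.78°
|H| = 0.04 · 6.5172 / (5.2482 · 1.1894) ≈ 0.041762
Gain = 20 log₁₀(0.041762) ≈ -27.58 dB
∠H = (81.17°) − (79.02° + 32.78°) = -30.63°

At ω = 2015 rad/s:
zero (1 + j2015·0.005) = 1 + j10.075 → |·| ≈ 10.125, ∠ ≈ 84.33°
pole (1 + j2015·0.004) = 1 + j8.06 → |·| ≈ 8.1218, ∠ ≈ 82.93°
pole (1 + j2015·0.0005) = 1 + j1.0075 → |·| ≈ 1.4195, ∠ ≈ 45.21°
|H| = 0.04 · 10.125 / (8.1218 · 1.4195) ≈ 0.035129
Gain = 20 log₁₀(0.035129) ≈ -29.09 dB
∠H = (84.33°) − (82.93° + 45.21°) = -43.81°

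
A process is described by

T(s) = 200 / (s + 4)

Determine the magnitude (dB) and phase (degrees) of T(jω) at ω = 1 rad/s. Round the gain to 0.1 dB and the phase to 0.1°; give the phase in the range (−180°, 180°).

At s = jω = j1:
pole (s+4): 4 + j1 → |·| = √(4²+1²) = √17 ≈ 4.1231, ∠ = arctan(1/4) ≈ 14.04°
|T| = 200 / 4.1231 ≈ 48.507
Gain = 20 log₁₀(48.507) ≈ 33.72 dB
∠T = 0.00° − 14.04° = -14.04°

33.7 dB, -14.0°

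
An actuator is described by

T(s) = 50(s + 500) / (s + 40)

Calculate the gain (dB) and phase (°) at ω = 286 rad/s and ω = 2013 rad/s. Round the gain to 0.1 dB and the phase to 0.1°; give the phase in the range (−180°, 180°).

At s = jω = j286:
zero (s+500): 500 + j286 → |·| = √(500²+286²) = √331796 ≈ 576.02, ∠ = arctan(286/500) ≈ 29.77°
pole (s+40): 40 + j286 → |·| = √(40²+286²) = √83396 ≈ 288.78, ∠ = arctan(286/40) ≈ 82.04°
|T| = 50 · 576.02 / 288.78 ≈ 99.733
Gain = 20 log₁₀(99.733) ≈ 39.98 dB
∠T = 29.77° − 82.04° = -52.27°

At s = jω = j2013:
zero (s+500): 500 + j2013 → |·| = √(500²+2013²) = √4302169 ≈ 2074.2, ∠ = arctan(2013/500) ≈ 76.05°
pole (s+40): 40 + j2013 → |·| = √(40²+2013²) = √4053769 ≈ 2013.4, ∠ = arctan(2013/40) ≈ 88.86°
|T| = 50 · 2074.2 / 2013.4 ≈ 51.51
Gain = 20 log₁₀(51.51) ≈ 34.24 dB
∠T = 76.05° − 88.86° = -12.81°

ω = 286: 40.0 dB, -52.3°; ω = 2013: 34.2 dB, -12.8°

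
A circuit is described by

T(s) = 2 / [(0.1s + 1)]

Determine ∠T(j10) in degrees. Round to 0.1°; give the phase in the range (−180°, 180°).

-45.0°

At ω = 10 rad/s:
pole (1 + j10·0.1) = 1 + j1 → |·| ≈ 1.4142, ∠ ≈ 45.00°
∠T = (0°) − (45.00°) = -45.00°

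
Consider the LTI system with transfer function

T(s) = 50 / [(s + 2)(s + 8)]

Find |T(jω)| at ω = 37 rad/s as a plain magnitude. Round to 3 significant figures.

At s = jω = j37:
pole (s+2): 2 + j37 → |·| = √(2²+37²) = √1373 ≈ 37.054, ∠ = arctan(37/2) ≈ 86.91°
pole (s+8): 8 + j37 → |·| = √(8²+37²) = √1433 ≈ 37.855, ∠ = arctan(37/8) ≈ 77.80°
|T| = 50 / 1402.7 ≈ 0.035646

0.0356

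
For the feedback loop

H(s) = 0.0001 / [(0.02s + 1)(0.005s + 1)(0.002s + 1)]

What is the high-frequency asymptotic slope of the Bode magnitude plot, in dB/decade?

Each pole contributes −20 dB/decade at high frequency; each zero contributes +20 dB/decade.
Net: 0 zero(s) − 3 pole(s) → -60 dB/decade.

-60 dB/decade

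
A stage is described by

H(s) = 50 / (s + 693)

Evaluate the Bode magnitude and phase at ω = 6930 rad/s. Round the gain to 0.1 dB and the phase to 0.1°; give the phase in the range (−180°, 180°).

-42.9 dB, -84.3°

Substitute s = j6930:
Numerator: 50 = 50 + j0
Denominator: (j6930) + 693 = 693 + j6930
|N| = √(50² + 0²) ≈ 50, ∠N ≈ 0.00°
|D| = √(693² + 6930²) ≈ 6964.6, ∠D ≈ 84.29°
|H| = 50 / 6964.6 ≈ 0.0071792
Gain = 20 log₁₀(0.0071792) ≈ -42.88 dB
∠H = 0.00° − 84.29° = -84.29°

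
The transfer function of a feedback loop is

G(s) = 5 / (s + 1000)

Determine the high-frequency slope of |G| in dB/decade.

-20 dB/decade

Each pole contributes −20 dB/decade at high frequency; each zero contributes +20 dB/decade.
Net: 0 zero(s) − 1 pole(s) → -20 dB/decade.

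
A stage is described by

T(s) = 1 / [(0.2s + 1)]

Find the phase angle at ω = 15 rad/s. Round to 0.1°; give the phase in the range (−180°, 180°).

-71.6°

At ω = 15 rad/s:
pole (1 + j15·0.2) = 1 + j3 → |·| ≈ 3.1623, ∠ ≈ 71.57°
∠T = (0°) − (71.57°) = -71.57°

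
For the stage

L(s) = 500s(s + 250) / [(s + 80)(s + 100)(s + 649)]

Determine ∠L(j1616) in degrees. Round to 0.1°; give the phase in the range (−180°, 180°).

At s = jω = j1616:
zero (s+250): 250 + j1616 → |·| = √(250²+1616²) = √2673956 ≈ 1635.2, ∠ = arctan(1616/250) ≈ 81.21°
zero at origin: s = j1616 → |·| = 1616, ∠ = 90.00°
pole (s+80): 80 + j1616 → |·| = √(80²+1616²) = √2617856 ≈ 1618, ∠ = arctan(1616/80) ≈ 87.17°
pole (s+100): 100 + j1616 → |·| = √(100²+1616²) = √2621456 ≈ 1619.1, ∠ = arctan(1616/100) ≈ 86.46°
pole (s+649): 649 + j1616 → |·| = √(649²+1616²) = √3032657 ≈ 1741.5, ∠ = arctan(1616/649) ≈ 68.12°
∠L = 171.21° − 241.75° = -70.54°

-70.5°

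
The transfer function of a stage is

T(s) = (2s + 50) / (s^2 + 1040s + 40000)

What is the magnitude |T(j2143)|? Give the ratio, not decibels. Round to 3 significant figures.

0.000846

Substitute s = j2143:
Numerator: 2(j2143) + 50 = 50 + j4286
Denominator: (j2143)^2 + 1040(j2143) + 40000 = -4552449 + j2228720
|N| = √(50² + 4286²) ≈ 4286.3, ∠N ≈ 89.33°
|D| = √(4552449² + 2228720²) ≈ 5.0687e+06, ∠D ≈ 153.92°
|T| = 4286.3 / 5.0687e+06 ≈ 0.00084564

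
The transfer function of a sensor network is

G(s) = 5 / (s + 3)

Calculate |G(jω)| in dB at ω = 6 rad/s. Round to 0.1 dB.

Substitute s = j6:
Numerator: 5 = 5 + j0
Denominator: (j6) + 3 = 3 + j6
|N| = √(5² + 0²) ≈ 5, ∠N ≈ 0.00°
|D| = √(3² + 6²) ≈ 6.7082, ∠D ≈ 63.43°
|G| = 5 / 6.7082 ≈ 0.74536
Gain = 20 log₁₀(0.74536) ≈ -2.55 dB

-2.6 dB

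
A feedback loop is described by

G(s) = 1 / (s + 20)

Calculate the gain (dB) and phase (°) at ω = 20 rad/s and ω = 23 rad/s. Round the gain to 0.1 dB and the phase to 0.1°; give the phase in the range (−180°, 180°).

ω = 20: -29.0 dB, -45.0°; ω = 23: -29.7 dB, -49.0°

Substitute s = j20:
Numerator: 1 = 1 + j0
Denominator: (j20) + 20 = 20 + j20
|N| = √(1² + 0²) ≈ 1, ∠N ≈ 0.00°
|D| = √(20² + 20²) ≈ 28.284, ∠D ≈ 45.00°
|G| = 1 / 28.284 ≈ 0.035356
Gain = 20 log₁₀(0.035356) ≈ -29.03 dB
∠G = 0.00° − 45.00° = -45.00°

Substitute s = j23:
Numerator: 1 = 1 + j0
Denominator: (j23) + 20 = 20 + j23
|N| = √(1² + 0²) ≈ 1, ∠N ≈ 0.00°
|D| = √(20² + 23²) ≈ 30.48, ∠D ≈ 48.99°
|G| = 1 / 30.48 ≈ 0.032808
Gain = 20 log₁₀(0.032808) ≈ -29.68 dB
∠G = 0.00° − 48.99° = -48.99°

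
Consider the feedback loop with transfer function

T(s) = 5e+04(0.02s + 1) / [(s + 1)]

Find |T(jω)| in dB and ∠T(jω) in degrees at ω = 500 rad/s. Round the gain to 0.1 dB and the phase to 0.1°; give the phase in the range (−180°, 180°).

At ω = 500 rad/s:
zero (1 + j500·0.02) = 1 + j10 → |·| ≈ 10.05, ∠ ≈ 84.29°
pole (1 + j500·1) = 1 + j500 → |·| ≈ 500, ∠ ≈ 89.89°
|T| = 5e+04 · 10.05 / (500) ≈ 1005
Gain = 20 log₁₀(1005) ≈ 60.04 dB
∠T = (84.29°) − (89.89°) = -5.60°

60.0 dB, -5.6°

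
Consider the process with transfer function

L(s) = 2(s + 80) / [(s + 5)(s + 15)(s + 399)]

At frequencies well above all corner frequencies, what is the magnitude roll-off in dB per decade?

Each pole contributes −20 dB/decade at high frequency; each zero contributes +20 dB/decade.
Net: 1 zero(s) − 3 pole(s) → -40 dB/decade.

-40 dB/decade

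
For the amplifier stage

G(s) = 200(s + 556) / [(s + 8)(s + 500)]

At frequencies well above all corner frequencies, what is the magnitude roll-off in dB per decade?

-20 dB/decade

Each pole contributes −20 dB/decade at high frequency; each zero contributes +20 dB/decade.
Net: 1 zero(s) − 2 pole(s) → -20 dB/decade.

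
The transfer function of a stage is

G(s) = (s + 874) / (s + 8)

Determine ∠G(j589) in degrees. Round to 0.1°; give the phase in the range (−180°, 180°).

Substitute s = j589:
Numerator: (j589) + 874 = 874 + j589
Denominator: (j589) + 8 = 8 + j589
|N| = √(874² + 589²) ≈ 1053.9, ∠N ≈ 33.98°
|D| = √(8² + 589²) ≈ 589.05, ∠D ≈ 89.22°
∠G = 33.98° − 89.22° = -55.24°

-55.2°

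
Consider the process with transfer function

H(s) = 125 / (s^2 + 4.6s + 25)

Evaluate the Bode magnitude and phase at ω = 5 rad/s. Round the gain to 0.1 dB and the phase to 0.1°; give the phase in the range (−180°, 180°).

14.7 dB, -90.0°

At s = jω = j5:
quadratic: (j5)² + 4.6·j5 + 25 = 0 + j23 → |·| ≈ 23, ∠ ≈ 90.00°
|H| = 125 / 23 ≈ 5.4348
Gain = 20 log₁₀(5.4348) ≈ 14.70 dB
∠H = 0.00° − 90.00° = -90.00°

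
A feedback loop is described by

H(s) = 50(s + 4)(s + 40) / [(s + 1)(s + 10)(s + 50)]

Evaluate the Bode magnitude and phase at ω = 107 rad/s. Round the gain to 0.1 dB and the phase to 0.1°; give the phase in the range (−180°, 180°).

-6.9 dB, -81.7°

At s = jω = j107:
zero (s+4): 4 + j107 → |·| = √(4²+107²) = √11465 ≈ 107.07, ∠ = arctan(107/4) ≈ 87.86°
zero (s+40): 40 + j107 → |·| = √(40²+107²) = √13049 ≈ 114.23, ∠ = arctan(107/40) ≈ 69.50°
pole (s+1): 1 + j107 → |·| = √(1²+107²) = √11450 ≈ 107, ∠ = arctan(107/1) ≈ 89.46°
pole (s+10): 10 + j107 → |·| = √(10²+107²) = √11549 ≈ 107.47, ∠ = arctan(107/10) ≈ 84.66°
pole (s+50): 50 + j107 → |·| = √(50²+107²) = √13949 ≈ 118.11, ∠ = arctan(107/50) ≈ 64.95°
|H| = 50 · 12231 / 1.3582e+06 ≈ 0.45027
Gain = 20 log₁₀(0.45027) ≈ -6.93 dB
∠H = 157.36° − 239.07° = -81.71°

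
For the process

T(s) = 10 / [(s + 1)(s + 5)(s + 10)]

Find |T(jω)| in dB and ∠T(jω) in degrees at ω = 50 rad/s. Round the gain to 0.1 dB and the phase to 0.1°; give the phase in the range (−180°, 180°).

At s = jω = j50:
pole (s+1): 1 + j50 → |·| = √(1²+50²) = √2501 ≈ 50.01, ∠ = arctan(50/1) ≈ 88.85°
pole (s+5): 5 + j50 → |·| = √(5²+50²) = √2525 ≈ 50.249, ∠ = arctan(50/5) ≈ 84.29°
pole (s+10): 10 + j50 → |·| = √(10²+50²) = √2600 ≈ 50.99, ∠ = arctan(50/10) ≈ 78.69°
|T| = 10 / 1.2814e+05 ≈ 7.804e-05
Gain = 20 log₁₀(7.804e-05) ≈ -82.15 dB
∠T = 0.00° − 251.83° = -251.83° ≡ 108.17° (principal value)

-82.2 dB, 108.2°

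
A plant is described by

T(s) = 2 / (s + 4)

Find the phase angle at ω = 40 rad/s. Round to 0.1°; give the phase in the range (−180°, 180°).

Substitute s = j40:
Numerator: 2 = 2 + j0
Denominator: (j40) + 4 = 4 + j40
|N| = √(2² + 0²) ≈ 2, ∠N ≈ 0.00°
|D| = √(4² + 40²) ≈ 40.2, ∠D ≈ 84.29°
∠T = 0.00° − 84.29° = -84.29°

-84.3°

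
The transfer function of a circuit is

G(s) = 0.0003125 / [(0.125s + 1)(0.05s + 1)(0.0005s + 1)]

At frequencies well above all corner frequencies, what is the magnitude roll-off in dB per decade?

-60 dB/decade

Each pole contributes −20 dB/decade at high frequency; each zero contributes +20 dB/decade.
Net: 0 zero(s) − 3 pole(s) → -60 dB/decade.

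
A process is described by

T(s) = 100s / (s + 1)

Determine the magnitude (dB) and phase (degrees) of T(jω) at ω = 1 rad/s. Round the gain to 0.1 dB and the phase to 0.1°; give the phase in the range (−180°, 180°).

37.0 dB, 45.0°

At s = jω = j1:
zero at origin: s = j1 → |·| = 1, ∠ = 90.00°
pole (s+1): 1 + j1 → |·| = √(1²+1²) = √2 ≈ 1.4142, ∠ = arctan(1/1) ≈ 45.00°
|T| = 100 · 1 / 1.4142 ≈ 70.711
Gain = 20 log₁₀(70.711) ≈ 36.99 dB
∠T = 90.00° − 45.00° = 45.00°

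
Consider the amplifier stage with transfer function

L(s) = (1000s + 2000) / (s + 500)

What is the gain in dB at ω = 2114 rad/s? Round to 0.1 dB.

Substitute s = j2114:
Numerator: 1000(j2114) + 2000 = 2000 + j2114000
Denominator: (j2114) + 500 = 500 + j2114
|N| = √(2000² + 2114000²) ≈ 2.114e+06, ∠N ≈ 89.95°
|D| = √(500² + 2114²) ≈ 2172.3, ∠D ≈ 76.69°
|L| = 2.114e+06 / 2172.3 ≈ 973.16
Gain = 20 log₁₀(973.16) ≈ 59.76 dB

59.8 dB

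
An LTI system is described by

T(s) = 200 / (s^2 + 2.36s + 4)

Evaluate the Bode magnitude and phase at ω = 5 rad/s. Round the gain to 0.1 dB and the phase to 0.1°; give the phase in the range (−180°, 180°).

At s = jω = j5:
quadratic: (j5)² + 2.36·j5 + 4 = -21 + j11.8 → |·| ≈ 24.088, ∠ ≈ 150.67°
|T| = 200 / 24.088 ≈ 8.3029
Gain = 20 log₁₀(8.3029) ≈ 18.38 dB
∠T = 0.00° − 150.67° = -150.67°

18.4 dB, -150.7°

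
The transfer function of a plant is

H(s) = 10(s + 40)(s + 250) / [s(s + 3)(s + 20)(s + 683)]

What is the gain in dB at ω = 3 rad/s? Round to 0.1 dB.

-4.9 dB

At s = jω = j3:
zero (s+40): 40 + j3 → |·| = √(40²+3²) = √1609 ≈ 40.112, ∠ = arctan(3/40) ≈ 4.29°
zero (s+250): 250 + j3 → |·| = √(250²+3²) = √62509 ≈ 250.02, ∠ = arctan(3/250) ≈ 0.69°
pole (s+3): 3 + j3 → |·| = √(3²+3²) = √18 ≈ 4.2426, ∠ = arctan(3/3) ≈ 45.00°
pole (s+20): 20 + j3 → |·| = √(20²+3²) = √409 ≈ 20.224, ∠ = arctan(3/20) ≈ 8.53°
pole (s+683): 683 + j3 → |·| = √(683²+3²) = √466498 ≈ 683.01, ∠ = arctan(3/683) ≈ 0.25°
pole at origin: |s| = 3, ∠ = 90.00° (in denominator)
|H| = 10 · 10029 / 1.7581e+05 ≈ 0.57045
Gain = 20 log₁₀(0.57045) ≈ -4.88 dB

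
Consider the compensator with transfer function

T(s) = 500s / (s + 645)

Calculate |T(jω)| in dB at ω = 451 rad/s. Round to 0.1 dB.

49.1 dB

At s = jω = j451:
zero at origin: s = j451 → |·| = 451, ∠ = 90.00°
pole (s+645): 645 + j451 → |·| = √(645²+451²) = √619426 ≈ 787.04, ∠ = arctan(451/645) ≈ 34.96°
|T| = 500 · 451 / 787.04 ≈ 286.52
Gain = 20 log₁₀(286.52) ≈ 49.14 dB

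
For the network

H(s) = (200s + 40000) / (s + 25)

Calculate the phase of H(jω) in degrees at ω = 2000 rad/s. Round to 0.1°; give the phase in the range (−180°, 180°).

Substitute s = j2000:
Numerator: 200(j2000) + 40000 = 40000 + j400000
Denominator: (j2000) + 25 = 25 + j2000
|N| = √(40000² + 400000²) ≈ 4.02e+05, ∠N ≈ 84.29°
|D| = √(25² + 2000²) ≈ 2000.2, ∠D ≈ 89.28°
∠H = 84.29° − 89.28° = -4.99°

-5.0°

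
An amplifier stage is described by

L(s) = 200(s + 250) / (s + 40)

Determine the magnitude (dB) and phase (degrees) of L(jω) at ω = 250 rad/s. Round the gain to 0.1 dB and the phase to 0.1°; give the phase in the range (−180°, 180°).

At s = jω = j250:
zero (s+250): 250 + j250 → |·| = √(250²+250²) = √125000 ≈ 353.55, ∠ = arctan(250/250) ≈ 45.00°
pole (s+40): 40 + j250 → |·| = √(40²+250²) = √64100 ≈ 253.18, ∠ = arctan(250/40) ≈ 80.91°
|L| = 200 · 353.55 / 253.18 ≈ 279.29
Gain = 20 log₁₀(279.29) ≈ 48.92 dB
∠L = 45.00° − 80.91° = -35.91°

48.9 dB, -35.9°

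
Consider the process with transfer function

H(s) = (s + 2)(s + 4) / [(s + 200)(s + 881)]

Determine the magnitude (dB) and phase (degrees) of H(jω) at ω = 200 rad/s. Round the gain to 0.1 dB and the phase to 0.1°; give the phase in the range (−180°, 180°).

-16.1 dB, 120.5°

At s = jω = j200:
zero (s+2): 2 + j200 → |·| = √(2²+200²) = √40004 ≈ 200.01, ∠ = arctan(200/2) ≈ 89.43°
zero (s+4): 4 + j200 → |·| = √(4²+200²) = √40016 ≈ 200.04, ∠ = arctan(200/4) ≈ 88.85°
pole (s+200): 200 + j200 → |·| = √(200²+200²) = √80000 ≈ 282.84, ∠ = arctan(200/200) ≈ 45.00°
pole (s+881): 881 + j200 → |·| = √(881²+200²) = √816161 ≈ 903.42, ∠ = arctan(200/881) ≈ 12.79°
|H| = 1 · 40010 / 2.5552e+05 ≈ 0.15658
Gain = 20 log₁₀(0.15658) ≈ -16.11 dB
∠H = 178.28° − 57.79° = 120.49°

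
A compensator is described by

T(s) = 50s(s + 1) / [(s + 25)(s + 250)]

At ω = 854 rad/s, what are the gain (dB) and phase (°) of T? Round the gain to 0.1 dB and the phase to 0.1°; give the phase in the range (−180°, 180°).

33.6 dB, 17.9°

At s = jω = j854:
zero (s+1): 1 + j854 → |·| = √(1²+854²) = √729317 ≈ 854, ∠ = arctan(854/1) ≈ 89.93°
zero at origin: s = j854 → |·| = 854, ∠ = 90.00°
pole (s+25): 25 + j854 → |·| = √(25²+854²) = √729941 ≈ 854.37, ∠ = arctan(854/25) ≈ 88.32°
pole (s+250): 250 + j854 → |·| = √(250²+854²) = √791816 ≈ 889.84, ∠ = arctan(854/250) ≈ 73.68°
|T| = 50 · 7.2932e+05 / 7.6025e+05 ≈ 47.966
Gain = 20 log₁₀(47.966) ≈ 33.62 dB
∠T = 179.93° − 162.00° = 17.93°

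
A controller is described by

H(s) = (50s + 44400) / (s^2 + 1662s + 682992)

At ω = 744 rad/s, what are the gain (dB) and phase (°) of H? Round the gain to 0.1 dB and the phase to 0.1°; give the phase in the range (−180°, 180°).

-26.6 dB, -44.1°

Substitute s = j744:
Numerator: 50(j744) + 44400 = 44400 + j37200
Denominator: (j744)^2 + 1662(j744) + 682992 = 129456 + j1236528
|N| = √(44400² + 37200²) ≈ 57924, ∠N ≈ 39.96°
|D| = √(129456² + 1236528²) ≈ 1.2433e+06, ∠D ≈ 84.02°
|H| = 57924 / 1.2433e+06 ≈ 0.046589
Gain = 20 log₁₀(0.046589) ≈ -26.63 dB
∠H = 39.96° − 84.02° = -44.06°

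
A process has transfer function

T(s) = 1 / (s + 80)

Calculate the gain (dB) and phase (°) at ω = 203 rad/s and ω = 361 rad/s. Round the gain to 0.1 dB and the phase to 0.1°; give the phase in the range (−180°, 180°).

Substitute s = j203:
Numerator: 1 = 1 + j0
Denominator: (j203) + 80 = 80 + j203
|N| = √(1² + 0²) ≈ 1, ∠N ≈ 0.00°
|D| = √(80² + 203²) ≈ 218.19, ∠D ≈ 68.49°
|T| = 1 / 218.19 ≈ 0.0045832
Gain = 20 log₁₀(0.0045832) ≈ -46.78 dB
∠T = 0.00° − 68.49° = -68.49°

Substitute s = j361:
Numerator: 1 = 1 + j0
Denominator: (j361) + 80 = 80 + j361
|N| = √(1² + 0²) ≈ 1, ∠N ≈ 0.00°
|D| = √(80² + 361²) ≈ 369.76, ∠D ≈ 77.50°
|T| = 1 / 369.76 ≈ 0.0027045
Gain = 20 log₁₀(0.0027045) ≈ -51.36 dB
∠T = 0.00° − 77.50° = -77.50°

ω = 203: -46.8 dB, -68.5°; ω = 361: -51.4 dB, -77.5°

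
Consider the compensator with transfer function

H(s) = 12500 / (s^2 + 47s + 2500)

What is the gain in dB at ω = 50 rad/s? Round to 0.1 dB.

14.5 dB

At s = jω = j50:
quadratic: (j50)² + 47·j50 + 2500 = 0 + j2350 → |·| ≈ 2350, ∠ ≈ 90.00°
|H| = 12500 / 2350 ≈ 5.3191
Gain = 20 log₁₀(5.3191) ≈ 14.52 dB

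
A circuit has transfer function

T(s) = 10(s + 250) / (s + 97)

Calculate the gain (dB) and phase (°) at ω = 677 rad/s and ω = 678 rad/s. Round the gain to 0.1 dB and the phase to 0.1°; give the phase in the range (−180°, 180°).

ω = 677: 20.5 dB, -12.1°; ω = 678: 20.5 dB, -12.1°

At s = jω = j677:
zero (s+250): 250 + j677 → |·| = √(250²+677²) = √520829 ≈ 721.68, ∠ = arctan(677/250) ≈ 69.73°
pole (s+97): 97 + j677 → |·| = √(97²+677²) = √467738 ≈ 683.91, ∠ = arctan(677/97) ≈ 81.85°
|T| = 10 · 721.68 / 683.91 ≈ 10.552
Gain = 20 log₁₀(10.552) ≈ 20.47 dB
∠T = 69.73° − 81.85° = -12.12°

At s = jω = j678:
zero (s+250): 250 + j678 → |·| = √(250²+678²) = √522184 ≈ 722.62, ∠ = arctan(678/250) ≈ 69.76°
pole (s+97): 97 + j678 → |·| = √(97²+678²) = √469093 ≈ 684.9, ∠ = arctan(678/97) ≈ 81.86°
|T| = 10 · 722.62 / 684.9 ≈ 10.551
Gain = 20 log₁₀(10.551) ≈ 20.47 dB
∠T = 69.76° − 81.86° = -12.10°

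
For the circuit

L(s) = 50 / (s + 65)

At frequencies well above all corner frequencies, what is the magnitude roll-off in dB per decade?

Each pole contributes −20 dB/decade at high frequency; each zero contributes +20 dB/decade.
Net: 0 zero(s) − 1 pole(s) → -20 dB/decade.

-20 dB/decade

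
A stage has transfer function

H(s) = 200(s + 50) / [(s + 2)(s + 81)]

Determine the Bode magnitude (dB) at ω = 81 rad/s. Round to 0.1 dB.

At s = jω = j81:
zero (s+50): 50 + j81 → |·| = √(50²+81²) = √9061 ≈ 95.189, ∠ = arctan(81/50) ≈ 58.31°
pole (s+2): 2 + j81 → |·| = √(2²+81²) = √6565 ≈ 81.025, ∠ = arctan(81/2) ≈ 88.59°
pole (s+81): 81 + j81 → |·| = √(81²+81²) = √13122 ≈ 114.55, ∠ = arctan(81/81) ≈ 45.00°
|H| = 200 · 95.189 / 9281.4 ≈ 2.0512
Gain = 20 log₁₀(2.0512) ≈ 6.24 dB

6.2 dB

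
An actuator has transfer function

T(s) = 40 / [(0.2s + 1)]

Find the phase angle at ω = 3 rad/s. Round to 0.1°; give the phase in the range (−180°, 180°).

At ω = 3 rad/s:
pole (1 + j3·0.2) = 1 + j0.6 → |·| ≈ 1.1662, ∠ ≈ 30.96°
∠T = (0°) − (30.96°) = -30.96°

-31.0°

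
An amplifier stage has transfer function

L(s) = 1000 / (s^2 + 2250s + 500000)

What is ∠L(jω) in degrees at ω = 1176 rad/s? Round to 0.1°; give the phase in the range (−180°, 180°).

Substitute s = j1176:
Numerator: 1000 = 1000 + j0
Denominator: (j1176)^2 + 2250(j1176) + 500000 = -882976 + j2646000
|N| = √(1000² + 0²) ≈ 1000, ∠N ≈ 0.00°
|D| = √(882976² + 2646000²) ≈ 2.7894e+06, ∠D ≈ 108.45°
∠L = 0.00° − 108.45° = -108.45°

-108.5°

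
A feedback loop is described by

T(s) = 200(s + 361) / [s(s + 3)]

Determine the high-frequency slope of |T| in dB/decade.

Each pole contributes −20 dB/decade at high frequency; each zero contributes +20 dB/decade.
Net: 1 zero(s) − 2 pole(s) → -20 dB/decade.

-20 dB/decade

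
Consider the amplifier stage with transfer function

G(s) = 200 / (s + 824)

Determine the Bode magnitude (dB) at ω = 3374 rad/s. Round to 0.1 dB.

-24.8 dB

Substitute s = j3374:
Numerator: 200 = 200 + j0
Denominator: (j3374) + 824 = 824 + j3374
|N| = √(200² + 0²) ≈ 200, ∠N ≈ 0.00°
|D| = √(824² + 3374²) ≈ 3473.2, ∠D ≈ 76.28°
|G| = 200 / 3473.2 ≈ 0.057584
Gain = 20 log₁₀(0.057584) ≈ -24.79 dB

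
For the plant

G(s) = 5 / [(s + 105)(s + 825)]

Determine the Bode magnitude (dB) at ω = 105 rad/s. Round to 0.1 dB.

At s = jω = j105:
pole (s+105): 105 + j105 → |·| = √(105²+105²) = √22050 ≈ 148.49, ∠ = arctan(105/105) ≈ 45.00°
pole (s+825): 825 + j105 → |·| = √(825²+105²) = √691650 ≈ 831.65, ∠ = arctan(105/825) ≈ 7.25°
|G| = 5 / 1.2349e+05 ≈ 4.0489e-05
Gain = 20 log₁₀(4.0489e-05) ≈ -87.85 dB

-87.9 dB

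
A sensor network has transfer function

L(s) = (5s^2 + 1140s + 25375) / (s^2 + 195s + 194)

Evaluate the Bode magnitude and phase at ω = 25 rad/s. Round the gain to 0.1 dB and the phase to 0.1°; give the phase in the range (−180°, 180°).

Substitute s = j25:
Numerator: 5(j25)^2 + 1140(j25) + 25375 = 22250 + j28500
Denominator: (j25)^2 + 195(j25) + 194 = -431 + j4875
|N| = √(22250² + 28500²) ≈ 36157, ∠N ≈ 52.02°
|D| = √(431² + 4875²) ≈ 4894, ∠D ≈ 95.05°
|L| = 36157 / 4894 ≈ 7.388
Gain = 20 log₁₀(7.388) ≈ 17.37 dB
∠L = 52.02° − 95.05° = -43.03°

17.4 dB, -43.0°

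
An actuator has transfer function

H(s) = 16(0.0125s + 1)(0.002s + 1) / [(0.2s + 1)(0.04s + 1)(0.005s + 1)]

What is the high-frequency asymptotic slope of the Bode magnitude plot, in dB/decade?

-20 dB/decade

Each pole contributes −20 dB/decade at high frequency; each zero contributes +20 dB/decade.
Net: 2 zero(s) − 3 pole(s) → -20 dB/decade.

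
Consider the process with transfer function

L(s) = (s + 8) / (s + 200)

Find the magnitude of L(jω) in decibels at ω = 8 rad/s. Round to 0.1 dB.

Substitute s = j8:
Numerator: (j8) + 8 = 8 + j8
Denominator: (j8) + 200 = 200 + j8
|N| = √(8² + 8²) ≈ 11.314, ∠N ≈ 45.00°
|D| = √(200² + 8²) ≈ 200.16, ∠D ≈ 2.29°
|L| = 11.314 / 200.16 ≈ 0.056525
Gain = 20 log₁₀(0.056525) ≈ -24.96 dB

-25.0 dB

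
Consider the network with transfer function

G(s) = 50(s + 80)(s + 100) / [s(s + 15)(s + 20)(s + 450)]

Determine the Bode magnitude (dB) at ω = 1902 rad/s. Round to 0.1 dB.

-97.4 dB

At s = jω = j1902:
zero (s+80): 80 + j1902 → |·| = √(80²+1902²) = √3624004 ≈ 1903.7, ∠ = arctan(1902/80) ≈ 87.59°
zero (s+100): 100 + j1902 → |·| = √(100²+1902²) = √3627604 ≈ 1904.6, ∠ = arctan(1902/100) ≈ 86.99°
pole (s+15): 15 + j1902 → |·| = √(15²+1902²) = √3617829 ≈ 1902.1, ∠ = arctan(1902/15) ≈ 89.55°
pole (s+20): 20 + j1902 → |·| = √(20²+1902²) = √3618004 ≈ 1902.1, ∠ = arctan(1902/20) ≈ 89.40°
pole (s+450): 450 + j1902 → |·| = √(450²+1902²) = √3820104 ≈ 1954.5, ∠ = arctan(1902/450) ≈ 76.69°
pole at origin: |s| = 1902, ∠ = 90.00° (in denominator)
|G| = 50 · 3.6258e+06 / 1.345e+13 ≈ 1.3479e-05
Gain = 20 log₁₀(1.3479e-05) ≈ -97.41 dB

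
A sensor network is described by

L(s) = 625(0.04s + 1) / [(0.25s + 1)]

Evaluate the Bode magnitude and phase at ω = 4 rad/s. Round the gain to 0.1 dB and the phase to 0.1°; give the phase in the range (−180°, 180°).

At ω = 4 rad/s:
zero (1 + j4·0.04) = 1 + j0.16 → |·| ≈ 1.0127, ∠ ≈ 9.09°
pole (1 + j4·0.25) = 1 + j1 → |·| ≈ 1.4142, ∠ ≈ 45.00°
|L| = 625 · 1.0127 / (1.4142) ≈ 447.56
Gain = 20 log₁₀(447.56) ≈ 53.02 dB
∠L = (9.09°) − (45.00°) = -35.91°

53.0 dB, -35.9°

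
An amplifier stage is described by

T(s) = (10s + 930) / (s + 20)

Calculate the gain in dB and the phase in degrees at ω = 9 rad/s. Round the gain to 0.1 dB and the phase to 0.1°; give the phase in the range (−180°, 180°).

32.6 dB, -18.7°

Substitute s = j9:
Numerator: 10(j9) + 930 = 930 + j90
Denominator: (j9) + 20 = 20 + j9
|N| = √(930² + 90²) ≈ 934.34, ∠N ≈ 5.53°
|D| = √(20² + 9²) ≈ 21.932, ∠D ≈ 24.23°
|T| = 934.34 / 21.932 ≈ 42.602
Gain = 20 log₁₀(42.602) ≈ 32.59 dB
∠T = 5.53° − 24.23° = -18.70°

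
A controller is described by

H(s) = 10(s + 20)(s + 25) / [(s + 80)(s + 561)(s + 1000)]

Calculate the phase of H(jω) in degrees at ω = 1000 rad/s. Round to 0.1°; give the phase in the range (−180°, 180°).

-13.7°

At s = jω = j1000:
zero (s+20): 20 + j1000 → |·| = √(20²+1000²) = √1000400 ≈ 1000.2, ∠ = arctan(1000/20) ≈ 88.85°
zero (s+25): 25 + j1000 → |·| = √(25²+1000²) = √1000625 ≈ 1000.3, ∠ = arctan(1000/25) ≈ 88.57°
pole (s+80): 80 + j1000 → |·| = √(80²+1000²) = √1006400 ≈ 1003.2, ∠ = arctan(1000/80) ≈ 85.43°
pole (s+561): 561 + j1000 → |·| = √(561²+1000²) = √1314721 ≈ 1146.6, ∠ = arctan(1000/561) ≈ 60.71°
pole (s+1000): 1000 + j1000 → |·| = √(1000²+1000²) = √2000000 ≈ 1414.2, ∠ = arctan(1000/1000) ≈ 45.00°
∠H = 177.42° − 191.14° = -13.72°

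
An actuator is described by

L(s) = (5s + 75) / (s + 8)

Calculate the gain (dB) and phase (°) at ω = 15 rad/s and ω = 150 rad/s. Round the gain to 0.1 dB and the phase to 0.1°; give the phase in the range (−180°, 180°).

ω = 15: 15.9 dB, -16.9°; ω = 150: 14.0 dB, -2.7°

Substitute s = j15:
Numerator: 5(j15) + 75 = 75 + j75
Denominator: (j15) + 8 = 8 + j15
|N| = √(75² + 75²) ≈ 106.07, ∠N ≈ 45.00°
|D| = √(8² + 15²) ≈ 17, ∠D ≈ 61.93°
|L| = 106.07 / 17 ≈ 6.2394
Gain = 20 log₁₀(6.2394) ≈ 15.90 dB
∠L = 45.00° − 61.93° = -16.93°

Substitute s = j150:
Numerator: 5(j150) + 75 = 75 + j750
Denominator: (j150) + 8 = 8 + j150
|N| = √(75² + 750²) ≈ 753.74, ∠N ≈ 84.29°
|D| = √(8² + 150²) ≈ 150.21, ∠D ≈ 86.95°
|L| = 753.74 / 150.21 ≈ 5.0179
Gain = 20 log₁₀(5.0179) ≈ 14.01 dB
∠L = 84.29° − 86.95° = -2.66°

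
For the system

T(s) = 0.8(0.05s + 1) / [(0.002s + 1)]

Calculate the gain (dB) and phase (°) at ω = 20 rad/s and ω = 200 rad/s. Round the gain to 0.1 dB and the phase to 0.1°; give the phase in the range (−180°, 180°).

At ω = 20 rad/s:
zero (1 + j20·0.05) = 1 + j1 → |·| ≈ 1.4142, ∠ ≈ 45.00°
pole (1 + j20·0.002) = 1 + j0.04 → |·| ≈ 1.0008, ∠ ≈ 2.29°
|T| = 0.8 · 1.4142 / (1.0008) ≈ 1.1305
Gain = 20 log₁₀(1.1305) ≈ 1.07 dB
∠T = (45.00°) − (2.29°) = 42.71°

At ω = 200 rad/s:
zero (1 + j200·0.05) = 1 + j10 → |·| ≈ 10.05, ∠ ≈ 84.29°
pole (1 + j200·0.002) = 1 + j0.4 → |·| ≈ 1.077, ∠ ≈ 21.80°
|T| = 0.8 · 10.05 / (1.077) ≈ 7.4652
Gain = 20 log₁₀(7.4652) ≈ 17.46 dB
∠T = (84.29°) − (21.80°) = 62.49°

ω = 20: 1.1 dB, 42.7°; ω = 200: 17.5 dB, 62.5°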